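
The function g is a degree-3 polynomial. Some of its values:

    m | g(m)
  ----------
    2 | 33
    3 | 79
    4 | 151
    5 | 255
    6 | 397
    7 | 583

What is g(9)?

1111

Write g(m) = am³ + bm² + cm + d; the 6 given values yield a linear system in the 4 coefficients.
Solving, g(m) = m³ + 4m² + 7m - 5.
Then g(9) = 1111.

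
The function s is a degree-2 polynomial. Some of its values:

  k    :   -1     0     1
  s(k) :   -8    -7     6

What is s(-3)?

Write s(k) = ak² + bk + c; the 3 given values yield a linear system in the 3 coefficients.
Solving, s(k) = 6k² + 7k - 7.
Then s(-3) = 26.

26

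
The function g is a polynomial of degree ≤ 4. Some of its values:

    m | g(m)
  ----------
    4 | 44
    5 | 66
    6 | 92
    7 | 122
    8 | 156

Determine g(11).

First differences: 22, 26, 30, 34. Second differences: 4, 4, 4.
Level-2 differences are constant, so g has degree 2.
Fitting a degree-2 polynomial gives g(m) = 2m² + 4m - 4.
Then g(11) = 282.

282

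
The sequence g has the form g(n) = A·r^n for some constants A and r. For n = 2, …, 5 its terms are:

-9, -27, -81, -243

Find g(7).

Consecutive ratio: -27/(-9) = 3, and -81/(-27) = 3, so r = 3.
Then A·3^2 = -9 gives A = -1, and g(n) = -1·3^n.
g(7) = -1·3^7 = -2187.

-2187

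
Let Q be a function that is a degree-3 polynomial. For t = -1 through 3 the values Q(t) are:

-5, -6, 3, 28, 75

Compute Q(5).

259

First differences: -1, 9, 25, 47. Second differences: 10, 16, 22. Third differences: 6, 6.
Level-3 differences are constant, so Q has degree 3.
Fitting a degree-3 polynomial gives Q(t) = t³ + 5t² + 3t - 6.
Then Q(5) = 259.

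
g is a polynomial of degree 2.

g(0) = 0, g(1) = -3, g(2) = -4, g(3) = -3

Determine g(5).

5

First differences: -3, -1, 1. Second differences: 2, 2.
Level-2 differences are constant, so g has degree 2.
Fitting a degree-2 polynomial gives g(k) = k² - 4k.
Then g(5) = 5.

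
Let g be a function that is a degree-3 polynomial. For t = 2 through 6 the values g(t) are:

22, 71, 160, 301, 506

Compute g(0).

-4

First differences: 49, 89, 141, 205. Second differences: 40, 52, 64. Third differences: 12, 12.
Level-3 differences are constant, so g has degree 3.
Fitting a degree-3 polynomial gives g(t) = 2t³ + 2t² + t - 4.
Then g(0) = -4.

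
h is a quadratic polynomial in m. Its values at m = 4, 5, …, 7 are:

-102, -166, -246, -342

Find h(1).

First differences: -64, -80, -96. Second differences: -16, -16.
Level-2 differences are constant, so h has degree 2.
Fitting a degree-2 polynomial gives h(m) = -8m² + 8m - 6.
Then h(1) = -6.

-6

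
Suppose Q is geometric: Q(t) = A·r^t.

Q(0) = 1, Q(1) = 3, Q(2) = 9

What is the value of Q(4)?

Consecutive ratio: 3/1 = 3, and 9/3 = 3, so r = 3.
Then A·3^0 = 1 gives A = 1, and Q(t) = 1·3^t.
Q(4) = 1·3^4 = 81.

81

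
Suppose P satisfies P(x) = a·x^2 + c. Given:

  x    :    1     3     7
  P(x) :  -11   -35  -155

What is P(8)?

-200

From P(1) = -11 and P(3) = -35: 1a + c = -11 and 9a + c = -35.
Subtracting: 8a = -24, so a = -3; then c = -11 − (-3)·1 = -8.
So P(x) = -3x² − 8, and P(8) = -200.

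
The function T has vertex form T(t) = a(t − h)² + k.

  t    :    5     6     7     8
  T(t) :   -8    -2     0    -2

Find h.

First differences 6, 2, -2; second difference -4 = 2a, so a = -2.
Expanding, the t-coefficient is −2ah = 4h; matching it to the data gives h = 7, and then k = 0.
So T(t) = -2(t − 7)² + 0.
Hence h = 7.

7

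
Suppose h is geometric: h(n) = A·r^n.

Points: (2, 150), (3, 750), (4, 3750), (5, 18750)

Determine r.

5

Consecutive ratio: 750/150 = 5, and 3750/750 = 5, so r = 5.
Then A·5^2 = 150 gives A = 6, and h(n) = 6·5^n.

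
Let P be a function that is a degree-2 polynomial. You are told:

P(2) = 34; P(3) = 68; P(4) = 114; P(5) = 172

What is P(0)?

First differences: 34, 46, 58. Second differences: 12, 12.
Level-2 differences are constant, so P has degree 2.
Fitting a degree-2 polynomial gives P(m) = 6m² + 4m + 2.
Then P(0) = 2.

2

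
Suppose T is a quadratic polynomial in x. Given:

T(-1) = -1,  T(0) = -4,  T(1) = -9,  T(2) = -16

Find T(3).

Write T(x) = ax² + bx + c; the 4 given values yield a linear system in the 3 coefficients.
Solving, T(x) = -x² - 4x - 4.
Then T(3) = -25.

-25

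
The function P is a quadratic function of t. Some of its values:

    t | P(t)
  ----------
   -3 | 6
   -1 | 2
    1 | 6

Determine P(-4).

11

Write P(t) = at² + bt + c; the 3 given values yield a linear system in the 3 coefficients.
Solving, P(t) = t² + 2t + 3.
Then P(-4) = 11.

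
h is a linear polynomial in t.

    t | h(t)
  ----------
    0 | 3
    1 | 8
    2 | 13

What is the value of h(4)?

Write h(t) = at + b; the 3 given values yield a linear system in the 2 coefficients.
Solving, h(t) = 5t + 3.
Then h(4) = 23.

23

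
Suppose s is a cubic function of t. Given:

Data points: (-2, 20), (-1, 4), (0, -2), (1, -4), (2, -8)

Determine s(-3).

Write s(t) = at³ + bt² + ct + d; the 5 given values yield a linear system in the 4 coefficients.
Solving, s(t) = -t³ + 2t² - 3t - 2.
Then s(-3) = 52.

52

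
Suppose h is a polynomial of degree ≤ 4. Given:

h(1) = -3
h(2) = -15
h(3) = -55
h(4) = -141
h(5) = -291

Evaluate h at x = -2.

First differences: -12, -40, -86, -150. Second differences: -28, -46, -64. Third differences: -18, -18.
Level-3 differences are constant, so h has degree 3.
Fitting a degree-3 polynomial gives h(x) = -3x³ + 4x² - 3x - 1.
Then h(-2) = 45.

45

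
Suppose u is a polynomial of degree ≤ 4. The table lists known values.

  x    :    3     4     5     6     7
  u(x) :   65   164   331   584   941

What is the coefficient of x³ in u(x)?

3

First differences: 99, 167, 253, 357. Second differences: 68, 86, 104. Third differences: 18, 18.
Level-3 differences are constant, so u has degree 3.
Fitting a degree-3 polynomial gives u(x) = 3x³ - 2x² + 2x - 4.
The coefficient of x³ is 3.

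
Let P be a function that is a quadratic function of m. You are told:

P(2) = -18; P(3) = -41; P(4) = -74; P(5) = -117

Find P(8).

First differences: -23, -33, -43. Second differences: -10, -10.
Level-2 differences are constant, so P has degree 2.
Fitting a degree-2 polynomial gives P(m) = -5m² + 2m - 2.
Then P(8) = -306.

-306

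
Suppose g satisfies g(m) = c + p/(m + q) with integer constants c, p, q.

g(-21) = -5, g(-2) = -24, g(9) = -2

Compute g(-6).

-8

(g(m) − c)(m + q) = p for each data point; the three points give a linear system in c and q, then p follows.
Solving: c = -4, q = 1, p = 20, so g(m) = -4 + 20/(m + 1).
Then g(-6) = -4 + 20/(-5) = -8.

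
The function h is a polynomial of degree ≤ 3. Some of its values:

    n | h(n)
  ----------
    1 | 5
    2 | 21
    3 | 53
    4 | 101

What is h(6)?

First differences: 16, 32, 48. Second differences: 16, 16.
Level-2 differences are constant, so h has degree 2.
Fitting a degree-2 polynomial gives h(n) = 8n² - 8n + 5.
Then h(6) = 245.

245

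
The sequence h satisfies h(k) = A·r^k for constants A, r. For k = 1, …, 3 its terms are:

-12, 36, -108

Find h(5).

Consecutive ratio: 36/(-12) = -3, and -108/36 = -3, so r = -3.
Then A·(-3)^1 = -12 gives A = 4, and h(k) = 4·(-3)^k.
h(5) = 4·(-3)^5 = -972.

-972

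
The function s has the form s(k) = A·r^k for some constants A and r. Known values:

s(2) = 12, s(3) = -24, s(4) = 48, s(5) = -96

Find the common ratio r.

Consecutive ratio: -24/12 = -2, and 48/(-24) = -2, so r = -2.
Then A·(-2)^2 = 12 gives A = 3, and s(k) = 3·(-2)^k.

-2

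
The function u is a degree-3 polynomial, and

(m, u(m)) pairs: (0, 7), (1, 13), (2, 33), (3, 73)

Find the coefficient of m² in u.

4

Write u(m) = am³ + bm² + cm + d; the 4 given values yield a linear system in the 4 coefficients.
Solving, u(m) = m³ + 4m² + m + 7.
The coefficient of m² is 4.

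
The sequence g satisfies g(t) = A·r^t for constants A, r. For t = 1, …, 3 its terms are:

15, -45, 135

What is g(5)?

Consecutive ratio: -45/15 = -3, and 135/(-45) = -3, so r = -3.
Then A·(-3)^1 = 15 gives A = -5, and g(t) = -5·(-3)^t.
g(5) = -5·(-3)^5 = 1215.

1215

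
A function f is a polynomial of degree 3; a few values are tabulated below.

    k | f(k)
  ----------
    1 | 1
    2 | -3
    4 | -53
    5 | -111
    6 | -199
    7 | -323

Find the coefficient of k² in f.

0

Write f(k) = ak³ + bk² + ck + d; the 6 given values yield a linear system in the 4 coefficients.
Solving, f(k) = -k³ + 3k - 1.
The coefficient of k² is 0.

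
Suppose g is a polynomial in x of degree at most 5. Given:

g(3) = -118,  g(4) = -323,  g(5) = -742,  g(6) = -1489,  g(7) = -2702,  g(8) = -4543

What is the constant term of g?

First differences: -205, -419, -747, -1213, -1841. Second differences: -214, -328, -466, -628. Third differences: -114, -138, -162. Fourth differences: -24, -24.
Level-4 differences are constant, so g has degree 4.
Fitting a degree-4 polynomial gives g(x) = -x^4 - x³ + 2x² - 7x - 7.
The constant term is g(0) = -7.

-7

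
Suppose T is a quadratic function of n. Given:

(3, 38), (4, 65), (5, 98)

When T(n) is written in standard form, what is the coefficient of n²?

Write T(n) = an² + bn + c; the 3 given values yield a linear system in the 3 coefficients.
Solving, T(n) = 3n² + 6n - 7.
The coefficient of n² is 3.

3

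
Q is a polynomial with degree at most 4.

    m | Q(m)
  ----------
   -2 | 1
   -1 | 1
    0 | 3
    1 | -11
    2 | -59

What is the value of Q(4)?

First differences: 0, 2, -14, -48. Second differences: 2, -16, -34. Third differences: -18, -18.
Level-3 differences are constant, so Q has degree 3.
Fitting a degree-3 polynomial gives Q(m) = -3m³ - 8m² - 3m + 3.
Then Q(4) = -329.

-329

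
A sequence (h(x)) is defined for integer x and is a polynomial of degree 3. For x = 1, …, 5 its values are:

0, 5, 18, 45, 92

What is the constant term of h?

First differences: 5, 13, 27, 47. Second differences: 8, 14, 20. Third differences: 6, 6.
Level-3 differences are constant, so h has degree 3.
Fitting a degree-3 polynomial gives h(x) = x³ - 2x² + 4x - 3.
The constant term is h(0) = -3.

-3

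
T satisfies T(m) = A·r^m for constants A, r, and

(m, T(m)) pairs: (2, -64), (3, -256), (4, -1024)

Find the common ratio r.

4

Consecutive ratio: -256/(-64) = 4, and -1024/(-256) = 4, so r = 4.
Then A·4^2 = -64 gives A = -4, and T(m) = -4·4^m.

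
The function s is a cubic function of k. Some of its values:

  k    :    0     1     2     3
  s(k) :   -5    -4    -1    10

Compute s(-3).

Write s(k) = ak³ + bk² + ck + d; the 4 given values yield a linear system in the 4 coefficients.
Solving, s(k) = k³ - 2k² + 2k - 5.
Then s(-3) = -56.

-56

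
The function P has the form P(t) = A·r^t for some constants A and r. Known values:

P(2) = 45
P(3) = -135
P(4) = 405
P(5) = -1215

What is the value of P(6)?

3645

Consecutive ratio: -135/45 = -3, and 405/(-135) = -3, so r = -3.
Then A·(-3)^2 = 45 gives A = 5, and P(t) = 5·(-3)^t.
P(6) = 5·(-3)^6 = 3645.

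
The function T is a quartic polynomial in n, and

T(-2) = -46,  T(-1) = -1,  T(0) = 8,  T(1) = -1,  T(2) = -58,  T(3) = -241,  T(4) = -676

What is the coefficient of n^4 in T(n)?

First differences: 45, 9, -9, -57, -183, -435. Second differences: -36, -18, -48, -126, -252. Third differences: 18, -30, -78, -126. Fourth differences: -48, -48, -48.
Level-4 differences are constant, so T has degree 4.
Fitting a degree-4 polynomial gives T(n) = -2n^4 - n³ - 7n² + n + 8.
The coefficient of n^4 is -2.

-2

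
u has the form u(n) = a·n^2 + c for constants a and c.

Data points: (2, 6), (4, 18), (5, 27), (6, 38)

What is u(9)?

83

From u(2) = 6 and u(4) = 18: 4a + c = 6 and 16a + c = 18.
Subtracting: 12a = 12, so a = 1; then c = 6 − 1·4 = 2.
So u(n) = 1n² + 2, and u(9) = 83.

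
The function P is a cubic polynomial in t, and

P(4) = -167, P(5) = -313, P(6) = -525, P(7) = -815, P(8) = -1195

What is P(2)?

First differences: -146, -212, -290, -380. Second differences: -66, -78, -90. Third differences: -12, -12.
Level-3 differences are constant, so P has degree 3.
Fitting a degree-3 polynomial gives P(t) = -2t³ - 3t² + 3t - 3.
Then P(2) = -25.

-25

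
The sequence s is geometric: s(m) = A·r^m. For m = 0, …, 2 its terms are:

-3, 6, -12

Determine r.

Consecutive ratio: 6/(-3) = -2, and -12/6 = -2, so r = -2.
Then A·(-2)^0 = -3 gives A = -3, and s(m) = -3·(-2)^m.

-2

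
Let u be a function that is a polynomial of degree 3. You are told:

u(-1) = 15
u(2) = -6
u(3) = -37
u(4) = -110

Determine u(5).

Write u(k) = ak³ + bk² + ck + d; the 4 given values yield a linear system in the 4 coefficients.
Solving, u(k) = -3k³ + 6k² - 4k + 2.
Then u(5) = -243.

-243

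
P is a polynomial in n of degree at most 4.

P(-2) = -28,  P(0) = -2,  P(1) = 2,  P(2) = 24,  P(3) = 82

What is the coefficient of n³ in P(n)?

Write P(n) = an^4 + bn³ + cn² + dn + e; the 5 given values yield a linear system in the 5 coefficients.
Solving, the leading coefficient vanishes, and P(n) = 3n³ + n - 2.
The coefficient of n³ is 3.

3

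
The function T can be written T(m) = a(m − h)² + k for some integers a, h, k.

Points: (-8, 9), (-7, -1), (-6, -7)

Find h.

First differences -10, -6; second difference 4 = 2a, so a = 2.
Expanding, the m-coefficient is −2ah = -4h; matching it to the data gives h = -5, and then k = -9.
So T(m) = 2(m + 5)² − 9.
Hence h = -5.

-5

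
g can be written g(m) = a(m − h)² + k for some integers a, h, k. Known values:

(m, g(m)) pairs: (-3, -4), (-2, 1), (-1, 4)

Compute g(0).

5

First differences 5, 3; second difference -2 = 2a, so a = -1.
Expanding, the m-coefficient is −2ah = 2h; matching it to the data gives h = 0, and then k = 5.
So g(m) = -1(m + 0)² + 5.
g(0) = -1·0² + 5 = 5.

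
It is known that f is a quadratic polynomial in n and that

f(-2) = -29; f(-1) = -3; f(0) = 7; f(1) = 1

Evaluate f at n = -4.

-129

First differences: 26, 10, -6. Second differences: -16, -16.
Level-2 differences are constant, so f has degree 2.
Fitting a degree-2 polynomial gives f(n) = -8n² + 2n + 7.
Then f(-4) = -129.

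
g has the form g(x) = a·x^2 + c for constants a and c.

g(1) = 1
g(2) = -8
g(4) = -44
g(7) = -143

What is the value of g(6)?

From g(1) = 1 and g(2) = -8: 1a + c = 1 and 4a + c = -8.
Subtracting: 3a = -9, so a = -3; then c = 1 − (-3)·1 = 4.
So g(x) = -3x² + 4, and g(6) = -104.

-104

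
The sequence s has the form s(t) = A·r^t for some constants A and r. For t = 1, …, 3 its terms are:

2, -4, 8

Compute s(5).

Consecutive ratio: -4/2 = -2, and 8/(-4) = -2, so r = -2.
Then A·(-2)^1 = 2 gives A = -1, and s(t) = -1·(-2)^t.
s(5) = -1·(-2)^5 = 32.

32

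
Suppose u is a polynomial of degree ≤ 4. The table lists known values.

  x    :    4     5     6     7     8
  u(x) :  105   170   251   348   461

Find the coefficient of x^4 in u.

First differences: 65, 81, 97, 113. Second differences: 16, 16, 16.
Level-2 differences are constant, so u has degree 2.
Fitting a degree-2 polynomial gives u(x) = 8x² - 7x + 5.
The coefficient of x^4 is 0.

0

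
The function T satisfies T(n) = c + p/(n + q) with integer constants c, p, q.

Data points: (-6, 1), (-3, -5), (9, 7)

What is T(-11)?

(T(n) − c)(n + q) = p for each data point; the three points give a linear system in c and q, then p follows.
Solving: c = 5, q = 1, p = 20, so T(n) = 5 + 20/(n + 1).
Then T(-11) = 5 + 20/(-10) = 3.

3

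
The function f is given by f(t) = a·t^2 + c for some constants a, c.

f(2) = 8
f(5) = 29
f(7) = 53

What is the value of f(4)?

From f(2) = 8 and f(5) = 29: 4a + c = 8 and 25a + c = 29.
Subtracting: 21a = 21, so a = 1; then c = 8 − 1·4 = 4.
So f(t) = 1t² + 4, and f(4) = 20.

20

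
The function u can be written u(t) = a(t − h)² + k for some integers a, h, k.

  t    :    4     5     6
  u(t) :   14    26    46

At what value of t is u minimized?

3

First differences 12, 20; second difference 8 = 2a, so a = 4.
Expanding, the t-coefficient is −2ah = -8h; matching it to the data gives h = 3, and then k = 10.
So u(t) = 4(t − 3)² + 10.
Hence h = 3.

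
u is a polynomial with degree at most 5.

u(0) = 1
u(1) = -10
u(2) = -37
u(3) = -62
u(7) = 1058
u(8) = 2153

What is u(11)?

9890

Write u(x) = ax^5 + bx^4 + cx³ + dx² + ex + p; the 6 given values yield a linear system in the 6 coefficients.
Solving, the leading coefficient vanishes, and u(x) = x^4 - 3x³ - 6x² - 3x + 1.
Then u(11) = 9890.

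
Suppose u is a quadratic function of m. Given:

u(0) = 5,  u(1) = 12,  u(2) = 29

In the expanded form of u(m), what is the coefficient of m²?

5

Write u(m) = am² + bm + c; the 3 given values yield a linear system in the 3 coefficients.
Solving, u(m) = 5m² + 2m + 5.
The coefficient of m² is 5.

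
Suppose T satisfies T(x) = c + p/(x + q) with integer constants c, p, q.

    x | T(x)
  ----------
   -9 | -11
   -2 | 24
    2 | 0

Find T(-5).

-21

(T(x) − c)(x + q) = p for each data point; the three points give a linear system in c and q, then p follows.
Solving: c = -6, q = 3, p = 30, so T(x) = -6 + 30/(x + 3).
Then T(-5) = -6 + 30/(-2) = -21.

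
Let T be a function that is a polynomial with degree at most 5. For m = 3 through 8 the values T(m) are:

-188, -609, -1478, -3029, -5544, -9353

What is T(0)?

7

First differences: -421, -869, -1551, -2515, -3809. Second differences: -448, -682, -964, -1294. Third differences: -234, -282, -330. Fourth differences: -48, -48.
Level-4 differences are constant, so T has degree 4.
Fitting a degree-4 polynomial gives T(m) = -2m^4 - 3m³ + 6m² - 2m + 7.
The constant term is T(0) = 7.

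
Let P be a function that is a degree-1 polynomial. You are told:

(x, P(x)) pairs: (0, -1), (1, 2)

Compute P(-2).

-7

Write P(x) = ax + b; the 2 given values yield a linear system in the 2 coefficients.
Solving, P(x) = 3x - 1.
Then P(-2) = -7.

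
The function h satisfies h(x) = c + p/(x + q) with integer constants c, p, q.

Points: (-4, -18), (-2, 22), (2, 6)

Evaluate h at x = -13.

(h(x) − c)(x + q) = p for each data point; the three points give a linear system in c and q, then p follows.
Solving: c = 2, q = 3, p = 20, so h(x) = 2 + 20/(x + 3).
Then h(-13) = 2 + 20/(-10) = 0.

0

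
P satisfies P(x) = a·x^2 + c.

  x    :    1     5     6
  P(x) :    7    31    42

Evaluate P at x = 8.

70

From P(1) = 7 and P(5) = 31: 1a + c = 7 and 25a + c = 31.
Subtracting: 24a = 24, so a = 1; then c = 7 − 1·1 = 6.
So P(x) = 1x² + 6, and P(8) = 70.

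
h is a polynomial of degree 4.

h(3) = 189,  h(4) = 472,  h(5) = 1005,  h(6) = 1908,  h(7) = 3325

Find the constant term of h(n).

Write h(n) = an^4 + bn³ + cn² + dn + e; the 5 given values yield a linear system in the 5 coefficients.
Solving, h(n) = n^4 + 2n³ + 4n² + 6n.
The constant term is h(0) = 0.

0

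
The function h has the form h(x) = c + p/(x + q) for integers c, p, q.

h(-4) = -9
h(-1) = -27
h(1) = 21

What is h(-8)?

(h(x) − c)(x + q) = p for each data point; the three points give a linear system in c and q, then p follows.
Solving: c = -3, q = 0, p = 24, so h(x) = -3 + 24/(x + 0).
Then h(-8) = -3 + 24/(-8) = -6.

-6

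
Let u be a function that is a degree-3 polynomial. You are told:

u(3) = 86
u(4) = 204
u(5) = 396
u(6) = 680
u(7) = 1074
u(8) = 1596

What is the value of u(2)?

24

Write u(k) = ak³ + bk² + ck + d; the 6 given values yield a linear system in the 4 coefficients.
Solving, u(k) = 3k³ + k² - 4.
Then u(2) = 24.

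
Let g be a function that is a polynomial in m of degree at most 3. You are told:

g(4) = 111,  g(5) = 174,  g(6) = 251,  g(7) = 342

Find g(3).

Write g(m) = am³ + bm² + cm + d; the 4 given values yield a linear system in the 4 coefficients.
Solving, the leading coefficient vanishes, and g(m) = 7m² - 1.
Then g(3) = 62.

62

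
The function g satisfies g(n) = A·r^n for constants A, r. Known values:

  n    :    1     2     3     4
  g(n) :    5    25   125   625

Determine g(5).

Consecutive ratio: 25/5 = 5, and 125/25 = 5, so r = 5.
Then A·5^1 = 5 gives A = 1, and g(n) = 1·5^n.
g(5) = 1·5^5 = 3125.

3125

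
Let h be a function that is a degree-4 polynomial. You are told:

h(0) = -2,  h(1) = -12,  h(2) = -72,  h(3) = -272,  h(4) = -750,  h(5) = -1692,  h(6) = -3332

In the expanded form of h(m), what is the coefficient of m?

-3

First differences: -10, -60, -200, -478, -942, -1640. Second differences: -50, -140, -278, -464, -698. Third differences: -90, -138, -186, -234. Fourth differences: -48, -48, -48.
Level-4 differences are constant, so h has degree 4.
Fitting a degree-4 polynomial gives h(m) = -2m^4 - 3m³ - 2m² - 3m - 2.
The coefficient of m is -3.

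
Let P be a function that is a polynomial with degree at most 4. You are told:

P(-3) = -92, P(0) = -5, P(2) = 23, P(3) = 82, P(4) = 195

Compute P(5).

Write P(m) = am^4 + bm³ + cm² + dm + e; the 5 given values yield a linear system in the 5 coefficients.
Solving, the leading coefficient vanishes, and P(m) = 3m³ + 2m - 5.
Then P(5) = 380.

380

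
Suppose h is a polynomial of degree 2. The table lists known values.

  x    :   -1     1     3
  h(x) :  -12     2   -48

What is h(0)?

3

Write h(x) = ax² + bx + c; the 3 given values yield a linear system in the 3 coefficients.
Solving, h(x) = -8x² + 7x + 3.
The constant term is h(0) = 3.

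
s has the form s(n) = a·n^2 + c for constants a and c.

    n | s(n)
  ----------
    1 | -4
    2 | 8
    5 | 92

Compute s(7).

From s(1) = -4 and s(2) = 8: 1a + c = -4 and 4a + c = 8.
Subtracting: 3a = 12, so a = 4; then c = -4 − 4·1 = -8.
So s(n) = 4n² − 8, and s(7) = 188.

188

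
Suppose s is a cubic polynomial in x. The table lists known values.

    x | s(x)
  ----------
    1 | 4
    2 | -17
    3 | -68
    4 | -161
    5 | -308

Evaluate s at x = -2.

Write s(x) = ax³ + bx² + cx + d; the 5 given values yield a linear system in the 4 coefficients.
Solving, s(x) = -2x³ - 3x² + 2x + 7.
Then s(-2) = 7.

7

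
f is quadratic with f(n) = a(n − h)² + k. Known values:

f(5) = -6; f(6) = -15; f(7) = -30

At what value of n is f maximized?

4

First differences -9, -15; second difference -6 = 2a, so a = -3.
Expanding, the n-coefficient is −2ah = 6h; matching it to the data gives h = 4, and then k = -3.
So f(n) = -3(n − 4)² − 3.
Hence h = 4.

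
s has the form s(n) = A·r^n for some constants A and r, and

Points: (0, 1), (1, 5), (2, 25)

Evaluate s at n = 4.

Consecutive ratio: 5/1 = 5, and 25/5 = 5, so r = 5.
Then A·5^0 = 1 gives A = 1, and s(n) = 1·5^n.
s(4) = 1·5^4 = 625.

625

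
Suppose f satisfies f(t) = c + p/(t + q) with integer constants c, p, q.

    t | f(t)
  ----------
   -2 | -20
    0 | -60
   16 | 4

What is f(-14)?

(f(t) − c)(t + q) = p for each data point; the three points give a linear system in c and q, then p follows.
Solving: c = 0, q = -1, p = 60, so f(t) = 60/(t − 1).
Then f(-14) = 0 + 60/(-15) = -4.

-4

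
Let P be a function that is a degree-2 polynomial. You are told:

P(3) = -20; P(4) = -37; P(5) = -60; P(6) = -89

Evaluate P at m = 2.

Write P(m) = am² + bm + c; the 4 given values yield a linear system in the 3 coefficients.
Solving, P(m) = -3m² + 4m - 5.
Then P(2) = -9.

-9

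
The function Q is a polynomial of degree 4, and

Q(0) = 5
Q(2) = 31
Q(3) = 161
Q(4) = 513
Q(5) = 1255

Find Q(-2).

Write Q(t) = at^4 + bt³ + ct² + dt + e; the 5 given values yield a linear system in the 5 coefficients.
Solving, Q(t) = 2t^4 + t² - 5t + 5.
Then Q(-2) = 51.

51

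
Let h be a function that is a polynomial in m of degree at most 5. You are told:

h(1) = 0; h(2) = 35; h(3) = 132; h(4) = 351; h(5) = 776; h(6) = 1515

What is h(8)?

First differences: 35, 97, 219, 425, 739. Second differences: 62, 122, 206, 314. Third differences: 60, 84, 108. Fourth differences: 24, 24.
Level-4 differences are constant, so h has degree 4.
Fitting a degree-4 polynomial gives h(m) = m^4 + 6m² + 2m - 9.
Then h(8) = 4487.

4487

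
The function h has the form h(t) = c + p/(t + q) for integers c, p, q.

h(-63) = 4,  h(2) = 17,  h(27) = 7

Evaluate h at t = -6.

-15

(h(t) − c)(t + q) = p for each data point; the three points give a linear system in c and q, then p follows.
Solving: c = 5, q = 3, p = 60, so h(t) = 5 + 60/(t + 3).
Then h(-6) = 5 + 60/(-3) = -15.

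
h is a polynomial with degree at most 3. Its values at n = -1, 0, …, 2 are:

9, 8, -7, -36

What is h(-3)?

-31

Write h(n) = an³ + bn² + cn + d; the 4 given values yield a linear system in the 4 coefficients.
Solving, the leading coefficient vanishes, and h(n) = -7n² - 8n + 8.
Then h(-3) = -31.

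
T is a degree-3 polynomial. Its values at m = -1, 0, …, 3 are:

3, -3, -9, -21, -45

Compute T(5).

First differences: -6, -6, -12, -24. Second differences: 0, -6, -12. Third differences: -6, -6.
Level-3 differences are constant, so T has degree 3.
Fitting a degree-3 polynomial gives T(m) = -m³ - 5m - 3.
Then T(5) = -153.

-153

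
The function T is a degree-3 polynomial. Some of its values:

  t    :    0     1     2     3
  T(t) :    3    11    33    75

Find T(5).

243

Write T(t) = at³ + bt² + ct + d; the 4 given values yield a linear system in the 4 coefficients.
Solving, T(t) = t³ + 4t² + 3t + 3.
Then T(5) = 243.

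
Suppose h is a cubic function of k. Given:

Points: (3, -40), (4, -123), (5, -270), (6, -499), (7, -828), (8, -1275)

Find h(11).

First differences: -83, -147, -229, -329, -447. Second differences: -64, -82, -100, -118. Third differences: -18, -18, -18.
Level-3 differences are constant, so h has degree 3.
Fitting a degree-3 polynomial gives h(k) = -3k³ + 4k² + 5.
Then h(11) = -3504.

-3504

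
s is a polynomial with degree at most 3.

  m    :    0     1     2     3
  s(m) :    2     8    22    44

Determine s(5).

112

Write s(m) = am³ + bm² + cm + d; the 4 given values yield a linear system in the 4 coefficients.
Solving, the leading coefficient vanishes, and s(m) = 4m² + 2m + 2.
Then s(5) = 112.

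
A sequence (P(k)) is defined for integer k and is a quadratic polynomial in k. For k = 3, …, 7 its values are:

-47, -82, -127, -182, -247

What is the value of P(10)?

First differences: -35, -45, -55, -65. Second differences: -10, -10, -10.
Level-2 differences are constant, so P has degree 2.
Fitting a degree-2 polynomial gives P(k) = -5k² - 2.
Then P(10) = -502.

-502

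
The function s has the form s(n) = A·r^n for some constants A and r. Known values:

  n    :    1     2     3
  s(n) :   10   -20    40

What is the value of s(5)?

160

Consecutive ratio: -20/10 = -2, and 40/(-20) = -2, so r = -2.
Then A·(-2)^1 = 10 gives A = -5, and s(n) = -5·(-2)^n.
s(5) = -5·(-2)^5 = 160.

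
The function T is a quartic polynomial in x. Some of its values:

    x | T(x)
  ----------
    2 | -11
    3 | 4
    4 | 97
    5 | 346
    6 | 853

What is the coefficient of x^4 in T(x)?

1

Write T(x) = ax^4 + bx³ + cx² + dx + e; the 5 given values yield a linear system in the 5 coefficients.
Solving, T(x) = x^4 - x³ - 7x² + 4x + 1.
The coefficient of x^4 is 1.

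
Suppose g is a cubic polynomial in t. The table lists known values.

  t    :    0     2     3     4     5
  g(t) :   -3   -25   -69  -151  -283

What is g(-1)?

Write g(t) = at³ + bt² + ct + d; the 5 given values yield a linear system in the 4 coefficients.
Solving, g(t) = -2t³ - t² - t - 3.
Then g(-1) = -1.

-1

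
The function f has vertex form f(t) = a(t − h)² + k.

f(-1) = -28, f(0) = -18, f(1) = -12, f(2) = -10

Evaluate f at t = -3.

-60

First differences 10, 6, 2; second difference -4 = 2a, so a = -2.
Expanding, the t-coefficient is −2ah = 4h; matching it to the data gives h = 2, and then k = -10.
So f(t) = -2(t − 2)² − 10.
f(-3) = -2·(-5)² − 10 = -60.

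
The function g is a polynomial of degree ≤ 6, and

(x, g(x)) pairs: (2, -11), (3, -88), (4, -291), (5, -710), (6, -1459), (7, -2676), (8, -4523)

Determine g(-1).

First differences: -77, -203, -419, -749, -1217, -1847. Second differences: -126, -216, -330, -468, -630. Third differences: -90, -114, -138, -162. Fourth differences: -24, -24, -24.
Level-4 differences are constant, so g has degree 4.
Fitting a degree-4 polynomial gives g(x) = -x^4 - x³ + x² + 2x + 5.
Then g(-1) = 4.

4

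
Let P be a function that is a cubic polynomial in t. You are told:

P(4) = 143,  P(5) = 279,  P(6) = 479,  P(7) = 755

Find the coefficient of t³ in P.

2

Write P(t) = at³ + bt² + ct + d; the 4 given values yield a linear system in the 4 coefficients.
Solving, P(t) = 2t³ + 2t² - 4t - 1.
The coefficient of t³ is 2.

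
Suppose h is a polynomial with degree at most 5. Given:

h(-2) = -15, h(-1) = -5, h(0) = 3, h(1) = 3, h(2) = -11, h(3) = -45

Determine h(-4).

First differences: 10, 8, 0, -14, -34. Second differences: -2, -8, -14, -20. Third differences: -6, -6, -6.
Level-3 differences are constant, so h has degree 3.
Fitting a degree-3 polynomial gives h(t) = -t³ - 4t² + 5t + 3.
Then h(-4) = -17.

-17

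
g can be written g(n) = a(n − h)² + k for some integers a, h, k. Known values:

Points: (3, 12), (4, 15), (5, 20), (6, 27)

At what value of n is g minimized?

First differences 3, 5, 7; second difference 2 = 2a, so a = 1.
Expanding, the n-coefficient is −2ah = -2h; matching it to the data gives h = 2, and then k = 11.
So g(n) = 1(n − 2)² + 11.
Hence h = 2.

2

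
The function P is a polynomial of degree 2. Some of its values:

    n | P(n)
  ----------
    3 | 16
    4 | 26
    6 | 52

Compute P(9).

106

Write P(n) = an² + bn + c; the 3 given values yield a linear system in the 3 coefficients.
Solving, P(n) = n² + 3n - 2.
Then P(9) = 106.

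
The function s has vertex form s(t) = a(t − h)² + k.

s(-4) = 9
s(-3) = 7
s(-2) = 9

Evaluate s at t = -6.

25

First differences -2, 2; second difference 4 = 2a, so a = 2.
Expanding, the t-coefficient is −2ah = -4h; matching it to the data gives h = -3, and then k = 7.
So s(t) = 2(t + 3)² + 7.
s(-6) = 2·(-3)² + 7 = 25.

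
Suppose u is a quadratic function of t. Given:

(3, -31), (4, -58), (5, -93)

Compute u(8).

-246

Write u(t) = at² + bt + c; the 3 given values yield a linear system in the 3 coefficients.
Solving, u(t) = -4t² + t + 2.
Then u(8) = -246.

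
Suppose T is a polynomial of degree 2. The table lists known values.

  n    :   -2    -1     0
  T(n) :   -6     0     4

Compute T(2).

Write T(n) = an² + bn + c; the 3 given values yield a linear system in the 3 coefficients.
Solving, T(n) = -n² + 3n + 4.
Then T(2) = 6.

6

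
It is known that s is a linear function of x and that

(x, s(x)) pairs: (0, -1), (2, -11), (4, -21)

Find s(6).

-31

Write s(x) = ax + b; the 3 given values yield a linear system in the 2 coefficients.
Solving, s(x) = -5x - 1.
Then s(6) = -31.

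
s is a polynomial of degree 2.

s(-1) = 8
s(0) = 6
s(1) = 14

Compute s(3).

Write s(n) = an² + bn + c; the 3 given values yield a linear system in the 3 coefficients.
Solving, s(n) = 5n² + 3n + 6.
Then s(3) = 60.

60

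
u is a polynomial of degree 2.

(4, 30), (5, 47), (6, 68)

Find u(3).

Write u(k) = ak² + bk + c; the 3 given values yield a linear system in the 3 coefficients.
Solving, u(k) = 2k² - k + 2.
Then u(3) = 17.

17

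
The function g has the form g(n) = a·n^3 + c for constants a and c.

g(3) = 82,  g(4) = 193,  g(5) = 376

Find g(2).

25

From g(3) = 82 and g(4) = 193: 27a + c = 82 and 64a + c = 193.
Subtracting: 37a = 111, so a = 3; then c = 82 − 3·27 = 1.
So g(n) = 3n³ + 1, and g(2) = 25.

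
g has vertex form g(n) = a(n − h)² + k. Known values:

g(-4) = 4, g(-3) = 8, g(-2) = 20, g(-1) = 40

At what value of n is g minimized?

First differences 4, 12, 20; second difference 8 = 2a, so a = 4.
Expanding, the n-coefficient is −2ah = -8h; matching it to the data gives h = -4, and then k = 4.
So g(n) = 4(n + 4)² + 4.
Hence h = -4.

-4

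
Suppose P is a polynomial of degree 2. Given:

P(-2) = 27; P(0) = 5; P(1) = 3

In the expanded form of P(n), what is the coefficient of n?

-5

Write P(n) = an² + bn + c; the 3 given values yield a linear system in the 3 coefficients.
Solving, P(n) = 3n² - 5n + 5.
The coefficient of n is -5.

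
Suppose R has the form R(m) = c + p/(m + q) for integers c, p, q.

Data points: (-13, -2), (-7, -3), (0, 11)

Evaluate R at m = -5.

(R(m) − c)(m + q) = p for each data point; the three points give a linear system in c and q, then p follows.
Solving: c = -1, q = 1, p = 12, so R(m) = -1 + 12/(m + 1).
Then R(-5) = -1 + 12/(-4) = -4.

-4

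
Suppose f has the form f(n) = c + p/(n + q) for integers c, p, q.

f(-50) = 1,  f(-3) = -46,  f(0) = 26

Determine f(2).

(f(n) − c)(n + q) = p for each data point; the three points give a linear system in c and q, then p follows.
Solving: c = 2, q = 2, p = 48, so f(n) = 2 + 48/(n + 2).
Then f(2) = 2 + 48/4 = 14.

14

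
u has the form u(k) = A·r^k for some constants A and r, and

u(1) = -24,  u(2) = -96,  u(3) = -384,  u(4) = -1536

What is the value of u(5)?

-6144

Consecutive ratio: -96/(-24) = 4, and -384/(-96) = 4, so r = 4.
Then A·4^1 = -24 gives A = -6, and u(k) = -6·4^k.
u(5) = -6·4^5 = -6144.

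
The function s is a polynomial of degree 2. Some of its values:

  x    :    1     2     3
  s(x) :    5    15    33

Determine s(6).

Write s(x) = ax² + bx + c; the 3 given values yield a linear system in the 3 coefficients.
Solving, s(x) = 4x² - 2x + 3.
Then s(6) = 135.

135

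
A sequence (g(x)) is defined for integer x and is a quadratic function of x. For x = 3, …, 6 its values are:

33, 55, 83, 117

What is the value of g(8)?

First differences: 22, 28, 34. Second differences: 6, 6.
Level-2 differences are constant, so g has degree 2.
Fitting a degree-2 polynomial gives g(x) = 3x² + x + 3.
Then g(8) = 203.

203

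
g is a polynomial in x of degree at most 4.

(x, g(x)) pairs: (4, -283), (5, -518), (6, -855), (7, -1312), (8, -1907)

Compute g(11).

-4700

Write g(x) = ax^4 + bx³ + cx² + dx + e; the 5 given values yield a linear system in the 5 coefficients.
Solving, the leading coefficient vanishes, and g(x) = -3x³ - 6x² + 2x - 3.
Then g(11) = -4700.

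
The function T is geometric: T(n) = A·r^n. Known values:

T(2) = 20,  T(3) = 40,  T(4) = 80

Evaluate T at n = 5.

Consecutive ratio: 40/20 = 2, and 80/40 = 2, so r = 2.
Then A·2^2 = 20 gives A = 5, and T(n) = 5·2^n.
T(5) = 5·2^5 = 160.

160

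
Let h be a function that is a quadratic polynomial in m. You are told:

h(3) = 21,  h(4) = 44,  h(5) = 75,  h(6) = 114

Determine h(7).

First differences: 23, 31, 39. Second differences: 8, 8.
Level-2 differences are constant, so h has degree 2.
Fitting a degree-2 polynomial gives h(m) = 4m² - 5m.
Then h(7) = 161.

161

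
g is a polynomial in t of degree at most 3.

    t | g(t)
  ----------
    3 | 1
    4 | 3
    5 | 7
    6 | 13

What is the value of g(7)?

First differences: 2, 4, 6. Second differences: 2, 2.
Level-2 differences are constant, so g has degree 2.
Fitting a degree-2 polynomial gives g(t) = t² - 5t + 7.
Then g(7) = 21.

21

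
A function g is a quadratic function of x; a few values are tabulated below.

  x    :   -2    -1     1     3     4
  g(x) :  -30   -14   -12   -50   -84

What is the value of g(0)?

Write g(x) = ax² + bx + c; the 5 given values yield a linear system in the 3 coefficients.
Solving, g(x) = -5x² + x - 8.
Then g(0) = -8.

-8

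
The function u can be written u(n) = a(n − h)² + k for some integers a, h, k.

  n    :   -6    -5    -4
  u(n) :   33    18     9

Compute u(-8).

First differences -15, -9; second difference 6 = 2a, so a = 3.
Expanding, the n-coefficient is −2ah = -6h; matching it to the data gives h = -3, and then k = 6.
So u(n) = 3(n + 3)² + 6.
u(-8) = 3·(-5)² + 6 = 81.

81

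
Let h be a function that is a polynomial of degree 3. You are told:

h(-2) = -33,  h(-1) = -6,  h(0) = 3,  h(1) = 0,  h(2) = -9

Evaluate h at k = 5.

First differences: 27, 9, -3, -9. Second differences: -18, -12, -6. Third differences: 6, 6.
Level-3 differences are constant, so h has degree 3.
Fitting a degree-3 polynomial gives h(k) = k³ - 6k² + 2k + 3.
Then h(5) = -12.

-12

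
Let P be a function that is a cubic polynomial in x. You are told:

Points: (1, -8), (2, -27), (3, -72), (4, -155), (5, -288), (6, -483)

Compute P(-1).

Write P(x) = ax³ + bx² + cx + d; the 6 given values yield a linear system in the 4 coefficients.
Solving, P(x) = -2x³ - x² - 2x - 3.
Then P(-1) = 0.

0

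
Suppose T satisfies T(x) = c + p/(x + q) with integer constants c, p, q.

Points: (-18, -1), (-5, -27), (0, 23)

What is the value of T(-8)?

(T(x) − c)(x + q) = p for each data point; the three points give a linear system in c and q, then p follows.
Solving: c = 3, q = 3, p = 60, so T(x) = 3 + 60/(x + 3).
Then T(-8) = 3 + 60/(-5) = -9.

-9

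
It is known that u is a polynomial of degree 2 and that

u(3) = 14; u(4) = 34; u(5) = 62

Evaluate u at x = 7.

Write u(x) = ax² + bx + c; the 3 given values yield a linear system in the 3 coefficients.
Solving, u(x) = 4x² - 8x + 2.
Then u(7) = 142.

142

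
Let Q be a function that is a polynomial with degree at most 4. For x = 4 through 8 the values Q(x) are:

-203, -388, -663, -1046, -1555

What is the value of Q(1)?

-8

First differences: -185, -275, -383, -509. Second differences: -90, -108, -126. Third differences: -18, -18.
Level-3 differences are constant, so Q has degree 3.
Fitting a degree-3 polynomial gives Q(x) = -3x³ - 2x - 3.
Then Q(1) = -8.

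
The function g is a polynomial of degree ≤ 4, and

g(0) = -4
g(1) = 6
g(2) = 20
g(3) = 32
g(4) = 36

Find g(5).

26

Write g(x) = ax^4 + bx³ + cx² + dx + e; the 5 given values yield a linear system in the 5 coefficients.
Solving, the leading coefficient vanishes, and g(x) = -x³ + 5x² + 6x - 4.
Then g(5) = 26.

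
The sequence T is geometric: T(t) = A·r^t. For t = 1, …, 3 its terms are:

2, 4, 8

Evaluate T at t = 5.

32

Consecutive ratio: 4/2 = 2, and 8/4 = 2, so r = 2.
Then A·2^1 = 2 gives A = 1, and T(t) = 1·2^t.
T(5) = 1·2^5 = 32.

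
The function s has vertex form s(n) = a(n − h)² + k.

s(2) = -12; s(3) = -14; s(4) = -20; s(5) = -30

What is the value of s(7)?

First differences -2, -6, -10; second difference -4 = 2a, so a = -2.
Expanding, the n-coefficient is −2ah = 4h; matching it to the data gives h = 2, and then k = -12.
So s(n) = -2(n − 2)² − 12.
s(7) = -2·5² − 12 = -62.

-62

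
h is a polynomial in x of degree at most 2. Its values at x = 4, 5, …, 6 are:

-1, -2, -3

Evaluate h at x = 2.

1

First differences: -1, -1.
Level-1 differences are constant, so h has degree 1.
Fitting a degree-1 polynomial gives h(x) = -x + 3.
Then h(2) = 1.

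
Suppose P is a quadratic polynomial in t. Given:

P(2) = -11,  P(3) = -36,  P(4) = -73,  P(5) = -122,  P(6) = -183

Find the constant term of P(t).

First differences: -25, -37, -49, -61. Second differences: -12, -12, -12.
Level-2 differences are constant, so P has degree 2.
Fitting a degree-2 polynomial gives P(t) = -6t² + 5t + 3.
The constant term is P(0) = 3.

3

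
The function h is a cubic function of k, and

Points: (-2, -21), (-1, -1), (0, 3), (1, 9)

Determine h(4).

219

Write h(k) = ak³ + bk² + ck + d; the 4 given values yield a linear system in the 4 coefficients.
Solving, h(k) = 3k³ + k² + 2k + 3.
Then h(4) = 219.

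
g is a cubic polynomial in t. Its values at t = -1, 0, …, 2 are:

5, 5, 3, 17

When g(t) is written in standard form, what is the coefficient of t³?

Write g(t) = at³ + bt² + ct + d; the 4 given values yield a linear system in the 4 coefficients.
Solving, g(t) = 3t³ - t² - 4t + 5.
The coefficient of t³ is 3.

3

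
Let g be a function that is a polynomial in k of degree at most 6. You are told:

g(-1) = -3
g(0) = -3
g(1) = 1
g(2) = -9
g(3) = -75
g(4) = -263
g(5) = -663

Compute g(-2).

First differences: 0, 4, -10, -66, -188, -400. Second differences: 4, -14, -56, -122, -212. Third differences: -18, -42, -66, -90. Fourth differences: -24, -24, -24.
Level-4 differences are constant, so g has degree 4.
Fitting a degree-4 polynomial gives g(k) = -k^4 - k³ + 3k² + 3k - 3.
Then g(-2) = -5.

-5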